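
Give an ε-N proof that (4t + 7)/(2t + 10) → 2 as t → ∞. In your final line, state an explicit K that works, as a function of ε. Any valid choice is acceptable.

K = (13/2)/ε

Fix ε > 0. We seek K > 0 such that t > K implies |(4t + 7)/(2t + 10) − 2| < ε.
(4t + 7)/(2t + 10) − 2 = (2(4t + 7) − 4(2t + 10)) / (2(2t + 10)) = -26/(2(2t + 10)).
For t > 0 we have 2t + 10 > 2t, so |(4t + 7)/(2t + 10) − 2| = 26/(2(2t + 10)) < 26/(2·2t) = (13/2)/t.
Thus |(4t + 7)/(2t + 10) − 2| < ε whenever t > (13/2)/ε.
Take K = (13/2)/ε. If t > K then |(4t + 7)/(2t + 10) − 2| < (13/2)/t < ε.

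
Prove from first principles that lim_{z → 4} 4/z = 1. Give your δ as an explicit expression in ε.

Let ε > 0. We seek δ > 0 such that 0 < |z − 4| < δ implies |4/z − 1| < ε.
|4/z − 1| = 4·|4 − z|/(4·|z|) = 4|z − 4|/(4|z|).
Require δ ≤ 2 so that |z| > 4 − 2 = 2, hence 4|z| > 8.
Then |4/z − 1| < 4|z − 4|/8, which is < ε when |z − 4| < 2ε.
Take δ = min(2, 2ε). Then 0 < |z − 4| < δ gives both |z − 4| < 2 and |z − 4| < 2ε, so |4/z − 1| < ε.

δ = min(2, 2ε)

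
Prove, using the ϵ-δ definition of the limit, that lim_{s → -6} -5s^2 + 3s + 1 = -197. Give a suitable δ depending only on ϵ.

Let ϵ > 0. We want δ > 0 such that 0 < |s + 6| < δ implies |(-5s^2 + 3s + 1) + 197| < ϵ.
(-5s^2 + 3s + 1) + 197 = -5s^2 + 3s + 198 = (s + 6)(-5s + 33).
So |(-5s^2 + 3s + 1) + 197| = |s + 6|·|-5s + 33|.
Assume first that |s + 6| < 2, so |s| < 8. Then |-5s + 33| ≤ 5·8 + 33 = 73.
Hence |(-5s^2 + 3s + 1) + 197| ≤ 73|s + 6| < ϵ provided |s + 6| < ϵ/73.
Choosing δ = min(2, ϵ/73) ensures both conditions, hence |(-5s^2 + 3s + 1) + 197| < ϵ.

δ = min(2, ϵ/73)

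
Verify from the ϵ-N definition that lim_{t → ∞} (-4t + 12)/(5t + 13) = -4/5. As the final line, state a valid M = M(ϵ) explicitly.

Let ϵ > 0. We seek M > 0 such that t > M implies |(-4t + 12)/(5t + 13) + 4/5| < ϵ.
(-4t + 12)/(5t + 13) + 4/5 = (5(-4t + 12) − (-4)(5t + 13)) / (5(5t + 13)) = 112/(5(5t + 13)).
For t > 0 we have 5t + 13 > 5t, so |(-4t + 12)/(5t + 13) + 4/5| = 112/(5(5t + 13)) < 112/(5·5t) = (112/25)/t.
Thus |(-4t + 12)/(5t + 13) + 4/5| < ϵ whenever t > (112/25)/ϵ.
Take M = (112/25)/ϵ. If t > M then |(-4t + 12)/(5t + 13) + 4/5| < (112/25)/t < ϵ.

M = (112/25)/ϵ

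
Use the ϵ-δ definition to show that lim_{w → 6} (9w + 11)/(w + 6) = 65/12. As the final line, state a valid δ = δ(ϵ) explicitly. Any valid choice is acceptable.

δ = min(6, (72/43)ϵ)

Let ϵ > 0. We want δ > 0 with 0 < |w − 6| < δ ⇒ |(9w + 11)/(w + 6) − (65/12)| < ϵ.
Combining over a common denominator, (9w + 11)/(w + 6) − (65/12) = [(9w + 11)·12 − 65·(w + 6)] / [12·(w + 6)] = 43(w − 6) / (12(w + 6)).
So |(9w + 11)/(w + 6) − (65/12)| = 43|w − 6| / (12·|w + 6|).
Require δ ≤ 6, so |w + 6| ≥ |12| − |w − 6| > 12 − 6 = 6.
Hence |(9w + 11)/(w + 6) − (65/12)| < 43|w − 6|/(12·6) = (43/72)|w − 6|, which is < ϵ once |w − 6| < (72/43)ϵ.
Take δ = min(6, (72/43)ϵ). Then 0 < |w − 6| < δ forces both bounds, so |(9w + 11)/(w + 6) − (65/12)| < ϵ.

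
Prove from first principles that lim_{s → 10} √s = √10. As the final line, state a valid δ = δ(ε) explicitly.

δ = min(10, √10·ε)

Suppose ε > 0. We want δ > 0 such that 0 < |s − 10| < δ implies |√s − √10| < ε.
Multiplying by the conjugate, |√s − √10| = |s − 10|/(√s + √10).
Restrict δ ≤ 10 so that |s − 10| < 10 forces s > 0, and then √s + √10 > √10.
Hence |√s − √10| < |s − 10|/√10, which is < ε once |s − 10| < √10·ε.
Take δ = min(10, √10·ε). If 0 < |s − 10| < δ then s > 0 and |√s − √10| < |s − 10|/√10 < ε.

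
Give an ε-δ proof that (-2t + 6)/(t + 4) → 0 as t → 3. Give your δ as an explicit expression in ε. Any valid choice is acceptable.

δ = min(7/2, (7/4)ε)

Let ε > 0 be given. We want δ > 0 with 0 < |t − 3| < δ ⇒ |(-2t + 6)/(t + 4) − 0| < ε.
Combining over a common denominator, (-2t + 6)/(t + 4) − 0 = [(-2t + 6)·7 − 0·(t + 4)] / [7·(t + 4)] = -14(t − 3) / (7(t + 4)).
So |(-2t + 6)/(t + 4) − 0| = 14|t − 3| / (7·|t + 4|).
Restrict δ ≤ 7/2. Then |t − 3| < 7/2 gives |t + 4| = |(t − 3) + 7| ≥ 7 − 7/2 = 7/2.
Hence |(-2t + 6)/(t + 4) − 0| < 14|t − 3|/(7·(7/2)) = (4/7)|t − 3|, which is < ε once |t − 3| < (7/4)ε.
Take δ = min(7/2, (7/4)ε). Then 0 < |t − 3| < δ forces both bounds, so |(-2t + 6)/(t + 4) − 0| < ε.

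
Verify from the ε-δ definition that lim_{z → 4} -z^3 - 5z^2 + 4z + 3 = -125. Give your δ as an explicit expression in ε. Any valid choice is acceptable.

Let ε > 0 be given. We want δ > 0 such that 0 < |z − 4| < δ implies |(-z^3 - 5z^2 + 4z + 3) + 125| < ε.
(-z^3 - 5z^2 + 4z + 3) + 125 = -z^3 - 5z^2 + 4z + 128 = (z − 4)(-z^2 - 9z - 32).
So |(-z^3 - 5z^2 + 4z + 3) + 125| = |z − 4|·|-z^2 - 9z - 32|.
Require δ ≤ 1. Then |z − 4| < 1 gives |z| < 5, and by the triangle inequality |-z^2 - 9z - 32| ≤ 5^2 + 9·5 + 32 = 102.
Hence |(-z^3 - 5z^2 + 4z + 3) + 125| ≤ 102|z − 4| < ε provided |z − 4| < ε/102.
Take δ = min(1, ε/102). Then 0 < |z − 4| < δ gives both |z − 4| < 1 and |z − 4| < ε/102, so |(-z^3 - 5z^2 + 4z + 3) + 125| < ε.

δ = min(1, ε/102)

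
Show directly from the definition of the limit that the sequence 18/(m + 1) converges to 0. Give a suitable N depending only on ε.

Let ε > 0 be given. For m ≥ 1, |18/(m + 1) − 0| = 18/(m + 1) ≤ 18/m.
We need 18/m < ε, i.e. m > 18/ε.
Take N = 18/ε. If m > N then |18/(m + 1)| ≤ 18/m < ε.

N = 18/ε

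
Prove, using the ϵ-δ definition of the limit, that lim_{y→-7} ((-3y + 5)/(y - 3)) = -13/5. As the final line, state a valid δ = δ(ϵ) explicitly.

Suppose ϵ > 0. We want δ > 0 with 0 < |y + 7| < δ ⇒ |(-3y + 5)/(y - 3) + 13/5| < ϵ.
Combining over a common denominator, (-3y + 5)/(y - 3) + 13/5 = [(-3y + 5)·(-10) − 26·(y - 3)] / [(-10)·(y - 3)] = 4(y + 7) / ((-10)(y - 3)).
So |(-3y + 5)/(y - 3) + 13/5| = 4|y + 7| / (10·|y − 3|).
Require δ ≤ 5, so |y − 3| ≥ |-10| − |y + 7| > 10 − 5 = 5.
Hence |(-3y + 5)/(y - 3) + 13/5| < 4|y + 7|/(10·5) = (2/25)|y + 7|, which is < ϵ once |y + 7| < (25/2)ϵ.
Take δ = min(5, (25/2)ϵ). Then 0 < |y + 7| < δ forces both bounds, so |(-3y + 5)/(y - 3) + 13/5| < ϵ.

δ = min(5, (25/2)ϵ)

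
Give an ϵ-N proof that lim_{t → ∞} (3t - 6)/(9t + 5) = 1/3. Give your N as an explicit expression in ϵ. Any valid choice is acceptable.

N = (23/27)/ϵ

Suppose ϵ > 0. We seek N > 0 such that t > N implies |(3t - 6)/(9t + 5) − (1/3)| < ϵ.
(3t - 6)/(9t + 5) − (1/3) = (9(3t - 6) − 3(9t + 5)) / (9(9t + 5)) = -69/(9(9t + 5)).
For t > 0 we have 9t + 5 > 9t, so |(3t - 6)/(9t + 5) − (1/3)| = 69/(9(9t + 5)) < 69/(9·9t) = (23/27)/t.
Thus |(3t - 6)/(9t + 5) − (1/3)| < ϵ whenever t > (23/27)/ϵ.
Take N = (23/27)/ϵ. If t > N then |(3t - 6)/(9t + 5) − (1/3)| < (23/27)/t < ϵ.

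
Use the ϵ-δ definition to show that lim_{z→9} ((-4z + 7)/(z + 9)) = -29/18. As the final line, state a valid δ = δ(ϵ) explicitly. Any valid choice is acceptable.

δ = min(9, (162/43)ϵ)

Suppose ϵ > 0. We want δ > 0 with 0 < |z − 9| < δ ⇒ |(-4z + 7)/(z + 9) + 29/18| < ϵ.
Combining over a common denominator, (-4z + 7)/(z + 9) + 29/18 = [(-4z + 7)·18 − (-29)·(z + 9)] / [18·(z + 9)] = -43(z − 9) / (18(z + 9)).
So |(-4z + 7)/(z + 9) + 29/18| = 43|z − 9| / (18·|z + 9|).
Require δ ≤ 9, so |z + 9| ≥ |18| − |z − 9| > 18 − 9 = 9.
Hence |(-4z + 7)/(z + 9) + 29/18| < 43|z − 9|/(18·9) = (43/162)|z − 9|, which is < ϵ once |z − 9| < (162/43)ϵ.
Take δ = min(9, (162/43)ϵ). Then 0 < |z − 9| < δ forces both bounds, so |(-4z + 7)/(z + 9) + 29/18| < ϵ.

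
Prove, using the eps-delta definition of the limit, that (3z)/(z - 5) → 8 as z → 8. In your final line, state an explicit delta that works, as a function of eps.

Let eps > 0. We want delta > 0 with 0 < |z − 8| < delta ⇒ |(3z)/(z - 5) − 8| < eps.
Combining over a common denominator, (3z)/(z - 5) − 8 = [(3z)·3 − 24·(z - 5)] / [3·(z - 5)] = -15(z − 8) / (3(z - 5)).
So |(3z)/(z - 5) − 8| = 15|z − 8| / (3·|z − 5|).
Restrict delta ≤ 3/2. Then |z − 8| < 3/2 gives |z − 5| = |(z − 8) + 3| ≥ 3 − 3/2 = 3/2.
Hence |(3z)/(z - 5) − 8| < 15|z − 8|/(3·(3/2)) = (10/3)|z − 8|, which is < eps once |z − 8| < (3/10)eps.
Take delta = min(3/2, (3/10)eps). Then 0 < |z − 8| < delta forces both bounds, so |(3z)/(z - 5) − 8| < eps.

delta = min(3/2, (3/10)eps)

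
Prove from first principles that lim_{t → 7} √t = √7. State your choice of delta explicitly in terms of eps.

Suppose eps > 0. We want delta > 0 such that 0 < |t − 7| < delta implies |√t − √7| < eps.
Multiplying by the conjugate, |√t − √7| = |t − 7|/(√t + √7).
Restrict delta ≤ 7 so that |t − 7| < 7 forces t > 0, and then √t + √7 > √7.
Hence |√t − √7| < |t − 7|/√7, which is < eps once |t − 7| < √7·eps.
Take delta = min(7, √7·eps). If 0 < |t − 7| < delta then t > 0 and |√t − √7| < |t − 7|/√7 < eps.

delta = min(7, √7·eps)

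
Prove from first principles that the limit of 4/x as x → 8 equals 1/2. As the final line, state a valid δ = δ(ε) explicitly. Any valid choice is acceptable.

δ = min(4, 8ε)

Let ε > 0. We seek δ > 0 such that 0 < |x − 8| < δ implies |4/x − (1/2)| < ε.
|4/x − (1/2)| = 4·|8 − x|/(8·|x|) = 4|x − 8|/(8|x|).
Require δ ≤ 4 so that |x| > 8 − 4 = 4, hence 8|x| > 32.
Then |4/x − (1/2)| < 4|x − 8|/32, which is < ε when |x − 8| < 8ε.
Take δ = min(4, 8ε). Then 0 < |x − 8| < δ gives both |x − 8| < 4 and |x − 8| < 8ε, so |4/x − (1/2)| < ε.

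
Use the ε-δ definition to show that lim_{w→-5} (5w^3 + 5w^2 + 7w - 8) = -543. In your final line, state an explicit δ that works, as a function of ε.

δ = min(2, ε/492)

Fix ε > 0. We want δ > 0 such that 0 < |w + 5| < δ implies |(5w^3 + 5w^2 + 7w - 8) + 543| < ε.
(5w^3 + 5w^2 + 7w - 8) + 543 = 5w^3 + 5w^2 + 7w + 535 = (w + 5)(5w^2 - 20w + 107).
So |(5w^3 + 5w^2 + 7w - 8) + 543| = |w + 5|·|5w^2 - 20w + 107|.
Assume first that |w + 5| < 2, so |w| < 7. Then |5w^2 - 20w + 107| ≤ 5·7^2 + 20·7 + 107 = 492.
Hence |(5w^3 + 5w^2 + 7w - 8) + 543| ≤ 492|w + 5| < ε provided |w + 5| < ε/492.
Choosing δ = min(2, ε/492) ensures both conditions, hence |(5w^3 + 5w^2 + 7w - 8) + 543| < ε.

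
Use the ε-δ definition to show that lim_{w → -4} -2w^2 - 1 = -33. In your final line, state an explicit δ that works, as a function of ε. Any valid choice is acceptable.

Fix ε > 0. We want δ > 0 such that 0 < |w + 4| < δ implies |(-2w^2 - 1) + 33| < ε.
(-2w^2 - 1) + 33 = -2w^2 + 32 = (w + 4)(-2w + 8).
So |(-2w^2 - 1) + 33| = |w + 4|·|-2w + 8|.
Assume first that |w + 4| < 1, so |w| < 5. Then |-2w + 8| ≤ 2·5 + 8 = 18.
Hence |(-2w^2 - 1) + 33| ≤ 18|w + 4| < ε provided |w + 4| < ε/18.
Choosing δ = min(1, ε/18) ensures both conditions, hence |(-2w^2 - 1) + 33| < ε.

δ = min(1, ε/18)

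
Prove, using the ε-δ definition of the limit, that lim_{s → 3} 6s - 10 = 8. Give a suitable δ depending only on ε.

Let ε > 0. We need δ > 0 so that 0 < |s − 3| < δ implies |(6s - 10) − 8| < ε.
Since (6s - 10) − 8 = 6(s − 3), we have |(6s - 10) − 8| = 6|s − 3|.
So 6|s − 3| < ε exactly when |s − 3| < ε/6.
Choosing δ = ε/6 gives |(6s - 10) − 8| = 6|s − 3| < ε whenever |s − 3| < δ.

δ = ε/6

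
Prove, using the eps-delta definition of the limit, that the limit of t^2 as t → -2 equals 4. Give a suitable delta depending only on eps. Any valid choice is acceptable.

delta = min(1, eps/5)

Let eps > 0 be given. We seek delta > 0 with 0 < |t + 2| < delta ⇒ |t^2 − 4| < eps.
Factor: t^2 − 4 = (t + 2)(t - 2), so |t^2 − 4| = |t + 2|·|t - 2|.
Restrict delta ≤ 1. Then |t + 2| < 1 gives |t| < 3, so by the triangle inequality |t - 2| ≤ 3 + 2 = 5.
Hence |t^2 − 4| ≤ 5|t + 2|, which is < eps once |t + 2| < eps/5.
Take delta = min(1, eps/5). If 0 < |t + 2| < delta then both bounds hold and |t^2 − 4| ≤ 5|t + 2| < 5·(eps/5) = eps.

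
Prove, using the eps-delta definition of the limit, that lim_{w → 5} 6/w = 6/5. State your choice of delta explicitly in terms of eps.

delta = min(5/2, (25/12)eps)

Suppose eps > 0. We seek delta > 0 such that 0 < |w − 5| < delta implies |6/w − (6/5)| < eps.
|6/w − (6/5)| = 6·|5 − w|/(5·|w|) = 6|w − 5|/(5|w|).
Require delta ≤ 5/2 so that |w| > 5 − 5/2 = 5/2, hence 5|w| > 25/2.
Then |6/w − (6/5)| < 6|w − 5|/(25/2), which is < eps when |w − 5| < (25/12)eps.
Take delta = min(5/2, (25/12)eps). Then 0 < |w − 5| < delta gives both |w − 5| < 5/2 and |w − 5| < (25/12)eps, so |6/w − (6/5)| < eps.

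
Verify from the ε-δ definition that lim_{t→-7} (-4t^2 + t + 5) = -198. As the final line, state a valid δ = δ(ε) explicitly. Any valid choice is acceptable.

Let ε > 0. We want δ > 0 such that 0 < |t + 7| < δ implies |(-4t^2 + t + 5) + 198| < ε.
(-4t^2 + t + 5) + 198 = -4t^2 + t + 203 = (t + 7)(-4t + 29).
So |(-4t^2 + t + 5) + 198| = |t + 7|·|-4t + 29|.
Assume first that |t + 7| < 1, so |t| < 8. Then |-4t + 29| ≤ 4·8 + 29 = 61.
Hence |(-4t^2 + t + 5) + 198| ≤ 61|t + 7| < ε provided |t + 7| < ε/61.
Choosing δ = min(1, ε/61) ensures both conditions, hence |(-4t^2 + t + 5) + 198| < ε.

δ = min(1, ε/61)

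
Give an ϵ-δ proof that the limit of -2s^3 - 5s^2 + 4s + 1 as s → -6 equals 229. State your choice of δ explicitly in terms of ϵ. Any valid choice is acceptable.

Suppose ϵ > 0. We want δ > 0 such that 0 < |s + 6| < δ implies |(-2s^3 - 5s^2 + 4s + 1) − 229| < ϵ.
(-2s^3 - 5s^2 + 4s + 1) − 229 = -2s^3 - 5s^2 + 4s - 228 = (s + 6)(-2s^2 + 7s - 38).
So |(-2s^3 - 5s^2 + 4s + 1) − 229| = |s + 6|·|-2s^2 + 7s - 38|.
Assume first that |s + 6| < 2, so |s| < 8. Then |-2s^2 + 7s - 38| ≤ 2·8^2 + 7·8 + 38 = 222.
Hence |(-2s^3 - 5s^2 + 4s + 1) − 229| ≤ 222|s + 6| < ϵ provided |s + 6| < ϵ/222.
Choosing δ = min(2, ϵ/222) ensures both conditions, hence |(-2s^3 - 5s^2 + 4s + 1) − 229| < ϵ.

δ = min(2, ϵ/222)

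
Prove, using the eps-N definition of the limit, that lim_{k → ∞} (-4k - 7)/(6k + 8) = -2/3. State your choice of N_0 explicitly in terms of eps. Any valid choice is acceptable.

N_0 = (5/18)/eps

Let eps > 0 be given. For k ≥ 1, |(-4k - 7)/(6k + 8) + 2/3| = |-10|/(6(6k + 8)) = 10/(6(6k + 8)).
Since 6k + 8 ≥ 6k for k ≥ 1, this is ≤ 10/(6·6k) = (5/18)/k.
So |(-4k - 7)/(6k + 8) + 2/3| < eps whenever k > (5/18)/eps.
Take N_0 = (5/18)/eps. If k > N_0 then |(-4k - 7)/(6k + 8) + 2/3| ≤ (5/18)/k < eps.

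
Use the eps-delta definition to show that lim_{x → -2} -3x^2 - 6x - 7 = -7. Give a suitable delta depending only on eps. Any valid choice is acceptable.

Let eps > 0. We want delta > 0 such that 0 < |x + 2| < delta implies |(-3x^2 - 6x - 7) + 7| < eps.
(-3x^2 - 6x - 7) + 7 = -3x^2 - 6x = (x + 2)(-3x).
So |(-3x^2 - 6x - 7) + 7| = |x + 2|·|-3x|.
Require delta ≤ 1. Then |x + 2| < 1 gives |x| < 3, and by the triangle inequality |-3x| ≤ 3·3 = 9.
Hence |(-3x^2 - 6x - 7) + 7| ≤ 9|x + 2| < eps provided |x + 2| < eps/9.
Choosing delta = min(1, eps/9) ensures both conditions, hence |(-3x^2 - 6x - 7) + 7| < eps.

delta = min(1, eps/9)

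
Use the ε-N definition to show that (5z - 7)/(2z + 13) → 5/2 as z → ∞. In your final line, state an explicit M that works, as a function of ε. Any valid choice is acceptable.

M = (79/4)/ε

Let ε > 0. We seek M > 0 such that z > M implies |(5z - 7)/(2z + 13) − (5/2)| < ε.
(5z - 7)/(2z + 13) − (5/2) = (2(5z - 7) − 5(2z + 13)) / (2(2z + 13)) = -79/(2(2z + 13)).
For z > 0 we have 2z + 13 > 2z, so |(5z - 7)/(2z + 13) − (5/2)| = 79/(2(2z + 13)) < 79/(2·2z) = (79/4)/z.
Thus |(5z - 7)/(2z + 13) − (5/2)| < ε whenever z > (79/4)/ε.
Take M = (79/4)/ε. If z > M then |(5z - 7)/(2z + 13) − (5/2)| < (79/4)/z < ε.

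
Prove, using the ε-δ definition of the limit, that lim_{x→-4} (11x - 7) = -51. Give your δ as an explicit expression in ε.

Let ε > 0 be given. We need δ > 0 so that 0 < |x + 4| < δ implies |(11x - 7) + 51| < ε.
Since (11x - 7) + 51 = 11(x + 4), we have |(11x - 7) + 51| = 11|x + 4|.
Thus it suffices that |x + 4| < ε/11.
Take δ = ε/11. If 0 < |x + 4| < δ then |(11x - 7) + 51| = 11|x + 4| < 11·(ε/11) = ε.

δ = ε/11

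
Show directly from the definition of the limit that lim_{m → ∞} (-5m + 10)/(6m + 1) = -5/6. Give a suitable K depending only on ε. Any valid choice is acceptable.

K = (65/36)/ε

Let ε > 0. For m ≥ 1, |(-5m + 10)/(6m + 1) + 5/6| = |65|/(6(6m + 1)) = 65/(6(6m + 1)).
Since 6m + 1 ≥ 6m for m ≥ 1, this is ≤ 65/(6·6m) = (65/36)/m.
So |(-5m + 10)/(6m + 1) + 5/6| < ε whenever m > (65/36)/ε.
Take K = (65/36)/ε. If m > K then |(-5m + 10)/(6m + 1) + 5/6| ≤ (65/36)/m < ε.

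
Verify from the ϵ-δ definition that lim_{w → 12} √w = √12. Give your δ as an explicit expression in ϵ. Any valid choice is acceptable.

Fix ϵ > 0. We want δ > 0 such that 0 < |w − 12| < δ implies |√w − √12| < ϵ.
Rationalise: √w − √12 = (w − 12)/(√w + √12), so |√w − √12| = |w − 12|/(√w + √12).
Restrict δ ≤ 12 so that |w − 12| < 12 forces w > 0, and then √w + √12 > √12.
Hence |√w − √12| < |w − 12|/√12, which is < ϵ once |w − 12| < √12·ϵ.
Take δ = min(12, √12·ϵ). If 0 < |w − 12| < δ then w > 0 and |√w − √12| < |w − 12|/√12 < ϵ.

δ = min(12, √12·ϵ)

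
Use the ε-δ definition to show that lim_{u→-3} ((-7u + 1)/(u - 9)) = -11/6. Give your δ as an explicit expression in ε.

δ = min(6, (36/31)ε)

Let ε > 0 be given. We want δ > 0 with 0 < |u + 3| < δ ⇒ |(-7u + 1)/(u - 9) + 11/6| < ε.
Combining over a common denominator, (-7u + 1)/(u - 9) + 11/6 = [(-7u + 1)·(-12) − 22·(u - 9)] / [(-12)·(u - 9)] = 62(u + 3) / ((-12)(u - 9)).
So |(-7u + 1)/(u - 9) + 11/6| = 62|u + 3| / (12·|u − 9|).
Restrict δ ≤ 6. Then |u + 3| < 6 gives |u − 9| = |(u + 3) + (-12)| ≥ 12 − 6 = 6.
Hence |(-7u + 1)/(u - 9) + 11/6| < 62|u + 3|/(12·6) = (31/36)|u + 3|, which is < ε once |u + 3| < (36/31)ε.
Take δ = min(6, (36/31)ε). Then 0 < |u + 3| < δ forces both bounds, so |(-7u + 1)/(u - 9) + 11/6| < ε.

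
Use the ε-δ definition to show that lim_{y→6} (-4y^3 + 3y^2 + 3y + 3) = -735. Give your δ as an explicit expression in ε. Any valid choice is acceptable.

Fix ε > 0. We want δ > 0 such that 0 < |y − 6| < δ implies |(-4y^3 + 3y^2 + 3y + 3) + 735| < ε.
(-4y^3 + 3y^2 + 3y + 3) + 735 = -4y^3 + 3y^2 + 3y + 738 = (y − 6)(-4y^2 - 21y - 123).
So |(-4y^3 + 3y^2 + 3y + 3) + 735| = |y − 6|·|-4y^2 - 21y - 123|.
Require δ ≤ 1. Then |y − 6| < 1 gives |y| < 7, and by the triangle inequality |-4y^2 - 21y - 123| ≤ 4·7^2 + 21·7 + 123 = 466.
Hence |(-4y^3 + 3y^2 + 3y + 3) + 735| ≤ 466|y − 6| < ε provided |y − 6| < ε/466.
Choosing δ = min(1, ε/466) ensures both conditions, hence |(-4y^3 + 3y^2 + 3y + 3) + 735| < ε.

δ = min(1, ε/466)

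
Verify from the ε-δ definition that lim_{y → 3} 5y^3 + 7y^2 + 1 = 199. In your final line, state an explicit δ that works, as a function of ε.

δ = min(1, ε/234)

Let ε > 0 be given. We want δ > 0 such that 0 < |y − 3| < δ implies |(5y^3 + 7y^2 + 1) − 199| < ε.
(5y^3 + 7y^2 + 1) − 199 = 5y^3 + 7y^2 - 198 = (y − 3)(5y^2 + 22y + 66).
So |(5y^3 + 7y^2 + 1) − 199| = |y − 3|·|5y^2 + 22y + 66|.
Require δ ≤ 1. Then |y − 3| < 1 gives |y| < 4, and by the triangle inequality |5y^2 + 22y + 66| ≤ 5·4^2 + 22·4 + 66 = 234.
Hence |(5y^3 + 7y^2 + 1) − 199| ≤ 234|y − 3| < ε provided |y − 3| < ε/234.
Take δ = min(1, ε/234). Then 0 < |y − 3| < δ gives both |y − 3| < 1 and |y − 3| < ε/234, so |(5y^3 + 7y^2 + 1) − 199| < ε.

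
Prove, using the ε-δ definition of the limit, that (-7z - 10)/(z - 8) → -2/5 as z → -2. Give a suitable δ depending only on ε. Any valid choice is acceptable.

Let ε > 0. We want δ > 0 with 0 < |z + 2| < δ ⇒ |(-7z - 10)/(z - 8) + 2/5| < ε.
Combining over a common denominator, (-7z - 10)/(z - 8) + 2/5 = [(-7z - 10)·(-10) − 4·(z - 8)] / [(-10)·(z - 8)] = 66(z + 2) / ((-10)(z - 8)).
So |(-7z - 10)/(z - 8) + 2/5| = 66|z + 2| / (10·|z − 8|).
Require δ ≤ 5, so |z − 8| ≥ |-10| − |z + 2| > 10 − 5 = 5.
Hence |(-7z - 10)/(z - 8) + 2/5| < 66|z + 2|/(10·5) = (33/25)|z + 2|, which is < ε once |z + 2| < (25/33)ε.
Take δ = min(5, (25/33)ε). Then 0 < |z + 2| < δ forces both bounds, so |(-7z - 10)/(z - 8) + 2/5| < ε.

δ = min(5, (25/33)ε)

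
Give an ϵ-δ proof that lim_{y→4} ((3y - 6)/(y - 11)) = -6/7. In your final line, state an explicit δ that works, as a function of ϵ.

δ = min(7/2, (49/54)ϵ)

Let ϵ > 0 be given. We want δ > 0 with 0 < |y − 4| < δ ⇒ |(3y - 6)/(y - 11) + 6/7| < ϵ.
Combining over a common denominator, (3y - 6)/(y - 11) + 6/7 = [(3y - 6)·(-7) − 6·(y - 11)] / [(-7)·(y - 11)] = -27(y − 4) / ((-7)(y - 11)).
So |(3y - 6)/(y - 11) + 6/7| = 27|y − 4| / (7·|y − 11|).
Restrict δ ≤ 7/2. Then |y − 4| < 7/2 gives |y − 11| = |(y − 4) + (-7)| ≥ 7 − 7/2 = 7/2.
Hence |(3y - 6)/(y - 11) + 6/7| < 27|y − 4|/(7·(7/2)) = (54/49)|y − 4|, which is < ϵ once |y − 4| < (49/54)ϵ.
Take δ = min(7/2, (49/54)ϵ). Then 0 < |y − 4| < δ forces both bounds, so |(3y - 6)/(y - 11) + 6/7| < ϵ.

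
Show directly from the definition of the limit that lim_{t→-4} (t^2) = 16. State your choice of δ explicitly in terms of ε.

Let ε > 0 be given. We seek δ > 0 with 0 < |t + 4| < δ ⇒ |t^2 − 16| < ε.
Factor: t^2 − 16 = (t + 4)(t - 4), so |t^2 − 16| = |t + 4|·|t - 4|.
Restrict δ ≤ 1. Then |t + 4| < 1 gives |t| < 5, so by the triangle inequality |t - 4| ≤ 5 + 4 = 9.
Hence |t^2 − 16| ≤ 9|t + 4|, which is < ε once |t + 4| < ε/9.
Take δ = min(1, ε/9). If 0 < |t + 4| < δ then both bounds hold and |t^2 − 16| ≤ 9|t + 4| < 9·(ε/9) = ε.

δ = min(1, ε/9)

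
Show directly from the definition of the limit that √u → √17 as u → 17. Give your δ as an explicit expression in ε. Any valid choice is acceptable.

Let ε > 0 be given. We want δ > 0 such that 0 < |u − 17| < δ implies |√u − √17| < ε.
Rationalise: √u − √17 = (u − 17)/(√u + √17), so |√u − √17| = |u − 17|/(√u + √17).
Restrict δ ≤ 17 so that |u − 17| < 17 forces u > 0, and then √u + √17 > √17.
Hence |√u − √17| < |u − 17|/√17, which is < ε once |u − 17| < √17·ε.
Take δ = min(17, √17·ε). If 0 < |u − 17| < δ then u > 0 and |√u − √17| < |u − 17|/√17 < ε.

δ = min(17, √17·ε)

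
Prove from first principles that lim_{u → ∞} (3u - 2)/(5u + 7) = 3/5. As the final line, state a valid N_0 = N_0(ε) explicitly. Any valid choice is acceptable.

N_0 = (31/25)/ε

Fix ε > 0. We seek N_0 > 0 such that u > N_0 implies |(3u - 2)/(5u + 7) − (3/5)| < ε.
(3u - 2)/(5u + 7) − (3/5) = (5(3u - 2) − 3(5u + 7)) / (5(5u + 7)) = -31/(5(5u + 7)).
For u > 0 we have 5u + 7 > 5u, so |(3u - 2)/(5u + 7) − (3/5)| = 31/(5(5u + 7)) < 31/(5·5u) = (31/25)/u.
Thus |(3u - 2)/(5u + 7) − (3/5)| < ε whenever u > (31/25)/ε.
Take N_0 = (31/25)/ε. If u > N_0 then |(3u - 2)/(5u + 7) − (3/5)| < (31/25)/u < ε.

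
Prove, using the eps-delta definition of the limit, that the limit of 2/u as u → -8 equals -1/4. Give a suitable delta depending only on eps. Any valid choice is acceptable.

Fix eps > 0. We seek delta > 0 such that 0 < |u + 8| < delta implies |2/u + 1/4| < eps.
|2/u + 1/4| = 2·|-8 − u|/(8·|u|) = 2|u + 8|/(8|u|).
Require delta ≤ 4 so that |u| > 8 − 4 = 4, hence 8|u| > 32.
Then |2/u + 1/4| < 2|u + 8|/32, which is < eps when |u + 8| < 16eps.
Take delta = min(4, 16eps). Then 0 < |u + 8| < delta gives both |u + 8| < 4 and |u + 8| < 16eps, so |2/u + 1/4| < eps.

delta = min(4, 16eps)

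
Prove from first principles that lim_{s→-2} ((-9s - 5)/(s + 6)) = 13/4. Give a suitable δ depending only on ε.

δ = min(2, (8/49)ε)

Let ε > 0. We want δ > 0 with 0 < |s + 2| < δ ⇒ |(-9s - 5)/(s + 6) − (13/4)| < ε.
Combining over a common denominator, (-9s - 5)/(s + 6) − (13/4) = [(-9s - 5)·4 − 13·(s + 6)] / [4·(s + 6)] = -49(s + 2) / (4(s + 6)).
So |(-9s - 5)/(s + 6) − (13/4)| = 49|s + 2| / (4·|s + 6|).
Restrict δ ≤ 2. Then |s + 2| < 2 gives |s + 6| = |(s + 2) + 4| ≥ 4 − 2 = 2.
Hence |(-9s - 5)/(s + 6) − (13/4)| < 49|s + 2|/(4·2) = (49/8)|s + 2|, which is < ε once |s + 2| < (8/49)ε.
Take δ = min(2, (8/49)ε). Then 0 < |s + 2| < δ forces both bounds, so |(-9s - 5)/(s + 6) − (13/4)| < ε.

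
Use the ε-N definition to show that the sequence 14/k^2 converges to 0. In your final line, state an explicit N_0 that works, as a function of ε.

Let ε > 0 be given. For k ≥ 1, |14/k^2 − 0| = 14/k^2.
14/k^2 < ε ⇔ k^2 > 14/ε ⇔ k > (14/ε)^{1/2}.
Take N_0 = (14/ε)^{1/2}. Then k > N_0 implies 14/k^2 < ε.

N_0 = (14/ε)^{1/2}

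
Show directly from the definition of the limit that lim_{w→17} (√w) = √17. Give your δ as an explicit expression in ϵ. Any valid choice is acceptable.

δ = min(17, √17·ϵ)

Let ϵ > 0 be given. We want δ > 0 such that 0 < |w − 17| < δ implies |√w − √17| < ϵ.
Rationalise: √w − √17 = (w − 17)/(√w + √17), so |√w − √17| = |w − 17|/(√w + √17).
Restrict δ ≤ 17 so that |w − 17| < 17 forces w > 0, and then √w + √17 > √17.
Hence |√w − √17| < |w − 17|/√17, which is < ϵ once |w − 17| < √17·ϵ.
Take δ = min(17, √17·ϵ). If 0 < |w − 17| < δ then w > 0 and |√w − √17| < |w − 17|/√17 < ϵ.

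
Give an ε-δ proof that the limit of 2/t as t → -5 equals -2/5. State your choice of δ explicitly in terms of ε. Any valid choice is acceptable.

δ = min(5/2, (25/4)ε)

Fix ε > 0. We seek δ > 0 such that 0 < |t + 5| < δ implies |2/t + 2/5| < ε.
|2/t + 2/5| = 2·|-5 − t|/(5·|t|) = 2|t + 5|/(5|t|).
Require δ ≤ 5/2 so that |t| > 5 − 5/2 = 5/2, hence 5|t| > 25/2.
Then |2/t + 2/5| < 2|t + 5|/(25/2), which is < ε when |t + 5| < (25/4)ε.
Take δ = min(5/2, (25/4)ε). Then 0 < |t + 5| < δ gives both |t + 5| < 5/2 and |t + 5| < (25/4)ε, so |2/t + 2/5| < ε.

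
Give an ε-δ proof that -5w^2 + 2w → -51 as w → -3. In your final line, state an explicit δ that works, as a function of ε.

δ = min(1, ε/37)

Fix ε > 0. We want δ > 0 such that 0 < |w + 3| < δ implies |(-5w^2 + 2w) + 51| < ε.
(-5w^2 + 2w) + 51 = -5w^2 + 2w + 51 = (w + 3)(-5w + 17).
So |(-5w^2 + 2w) + 51| = |w + 3|·|-5w + 17|.
Assume first that |w + 3| < 1, so |w| < 4. Then |-5w + 17| ≤ 5·4 + 17 = 37.
Hence |(-5w^2 + 2w) + 51| ≤ 37|w + 3| < ε provided |w + 3| < ε/37.
Choosing δ = min(1, ε/37) ensures both conditions, hence |(-5w^2 + 2w) + 51| < ε.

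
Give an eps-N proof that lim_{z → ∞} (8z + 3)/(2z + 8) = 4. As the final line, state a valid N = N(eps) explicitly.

Let eps > 0 be given. We seek N > 0 such that z > N implies |(8z + 3)/(2z + 8) − 4| < eps.
(8z + 3)/(2z + 8) − 4 = (2(8z + 3) − 8(2z + 8)) / (2(2z + 8)) = -58/(2(2z + 8)).
For z > 0 we have 2z + 8 > 2z, so |(8z + 3)/(2z + 8) − 4| = 58/(2(2z + 8)) < 58/(2·2z) = (29/2)/z.
Thus |(8z + 3)/(2z + 8) − 4| < eps whenever z > (29/2)/eps.
Take N = (29/2)/eps. If z > N then |(8z + 3)/(2z + 8) − 4| < (29/2)/z < eps.

N = (29/2)/eps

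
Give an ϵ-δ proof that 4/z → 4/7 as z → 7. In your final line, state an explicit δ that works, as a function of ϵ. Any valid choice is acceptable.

δ = min(7/2, (49/8)ϵ)

Suppose ϵ > 0. We seek δ > 0 such that 0 < |z − 7| < δ implies |4/z − (4/7)| < ϵ.
|4/z − (4/7)| = 4·|7 − z|/(7·|z|) = 4|z − 7|/(7|z|).
Restrict δ ≤ 7/2. Then |z − 7| < 7/2 gives |z| > 7/2, so 7|z| > 49/2.
Then |4/z − (4/7)| < 4|z − 7|/(49/2), which is < ϵ when |z − 7| < (49/8)ϵ.
Take δ = min(7/2, (49/8)ϵ). Then 0 < |z − 7| < δ gives both |z − 7| < 7/2 and |z − 7| < (49/8)ϵ, so |4/z − (4/7)| < ϵ.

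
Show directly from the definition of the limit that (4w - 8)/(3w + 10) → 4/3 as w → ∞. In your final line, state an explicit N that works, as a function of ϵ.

Fix ϵ > 0. We seek N > 0 such that w > N implies |(4w - 8)/(3w + 10) − (4/3)| < ϵ.
(4w - 8)/(3w + 10) − (4/3) = (3(4w - 8) − 4(3w + 10)) / (3(3w + 10)) = -64/(3(3w + 10)).
For w > 0 we have 3w + 10 > 3w, so |(4w - 8)/(3w + 10) − (4/3)| = 64/(3(3w + 10)) < 64/(3·3w) = (64/9)/w.
Thus |(4w - 8)/(3w + 10) − (4/3)| < ϵ whenever w > (64/9)/ϵ.
Take N = (64/9)/ϵ. If w > N then |(4w - 8)/(3w + 10) − (4/3)| < (64/9)/w < ϵ.

N = (64/9)/ϵ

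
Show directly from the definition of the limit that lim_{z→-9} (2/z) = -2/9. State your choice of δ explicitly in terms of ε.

Let ε > 0. We seek δ > 0 such that 0 < |z + 9| < δ implies |2/z + 2/9| < ε.
|2/z + 2/9| = 2·|-9 − z|/(9·|z|) = 2|z + 9|/(9|z|).
Restrict δ ≤ 9/2. Then |z + 9| < 9/2 gives |z| > 9/2, so 9|z| > 81/2.
Then |2/z + 2/9| < 2|z + 9|/(81/2), which is < ε when |z + 9| < (81/4)ε.
Take δ = min(9/2, (81/4)ε). Then 0 < |z + 9| < δ gives both |z + 9| < 9/2 and |z + 9| < (81/4)ε, so |2/z + 2/9| < ε.

δ = min(9/2, (81/4)ε)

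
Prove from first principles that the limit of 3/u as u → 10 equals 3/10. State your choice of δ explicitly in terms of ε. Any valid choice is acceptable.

Fix ε > 0. We seek δ > 0 such that 0 < |u − 10| < δ implies |3/u − (3/10)| < ε.
|3/u − (3/10)| = 3·|10 − u|/(10·|u|) = 3|u − 10|/(10|u|).
Restrict δ ≤ 5. Then |u − 10| < 5 gives |u| > 5, so 10|u| > 50.
Then |3/u − (3/10)| < 3|u − 10|/50, which is < ε when |u − 10| < (50/3)ε.
Take δ = min(5, (50/3)ε). Then 0 < |u − 10| < δ gives both |u − 10| < 5 and |u − 10| < (50/3)ε, so |3/u − (3/10)| < ε.

δ = min(5, (50/3)ε)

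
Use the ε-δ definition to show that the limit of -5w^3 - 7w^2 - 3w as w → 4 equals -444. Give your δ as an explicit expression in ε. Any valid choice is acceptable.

Fix ε > 0. We want δ > 0 such that 0 < |w − 4| < δ implies |(-5w^3 - 7w^2 - 3w) + 444| < ε.
(-5w^3 - 7w^2 - 3w) + 444 = -5w^3 - 7w^2 - 3w + 444 = (w − 4)(-5w^2 - 27w - 111).
So |(-5w^3 - 7w^2 - 3w) + 444| = |w − 4|·|-5w^2 - 27w - 111|.
Assume first that |w − 4| < 1, so |w| < 5. Then |-5w^2 - 27w - 111| ≤ 5·5^2 + 27·5 + 111 = 371.
Hence |(-5w^3 - 7w^2 - 3w) + 444| ≤ 371|w − 4| < ε provided |w − 4| < ε/371.
Choosing δ = min(1, ε/371) ensures both conditions, hence |(-5w^3 - 7w^2 - 3w) + 444| < ε.

δ = min(1, ε/371)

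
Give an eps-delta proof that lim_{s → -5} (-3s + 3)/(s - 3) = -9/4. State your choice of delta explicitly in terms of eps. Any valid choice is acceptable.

Let eps > 0 be given. We want delta > 0 with 0 < |s + 5| < delta ⇒ |(-3s + 3)/(s - 3) + 9/4| < eps.
Combining over a common denominator, (-3s + 3)/(s - 3) + 9/4 = [(-3s + 3)·(-8) − 18·(s - 3)] / [(-8)·(s - 3)] = 6(s + 5) / ((-8)(s - 3)).
So |(-3s + 3)/(s - 3) + 9/4| = 6|s + 5| / (8·|s − 3|).
Require delta ≤ 4, so |s − 3| ≥ |-8| − |s + 5| > 8 − 4 = 4.
Hence |(-3s + 3)/(s - 3) + 9/4| < 6|s + 5|/(8·4) = (3/16)|s + 5|, which is < eps once |s + 5| < (16/3)eps.
Take delta = min(4, (16/3)eps). Then 0 < |s + 5| < delta forces both bounds, so |(-3s + 3)/(s - 3) + 9/4| < eps.

delta = min(4, (16/3)eps)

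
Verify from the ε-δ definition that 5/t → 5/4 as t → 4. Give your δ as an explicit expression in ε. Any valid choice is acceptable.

Let ε > 0. We seek δ > 0 such that 0 < |t − 4| < δ implies |5/t − (5/4)| < ε.
|5/t − (5/4)| = 5·|4 − t|/(4·|t|) = 5|t − 4|/(4|t|).
Require δ ≤ 2 so that |t| > 4 − 2 = 2, hence 4|t| > 8.
Then |5/t − (5/4)| < 5|t − 4|/8, which is < ε when |t − 4| < (8/5)ε.
Take δ = min(2, (8/5)ε). Then 0 < |t − 4| < δ gives both |t − 4| < 2 and |t − 4| < (8/5)ε, so |5/t − (5/4)| < ε.

δ = min(2, (8/5)ε)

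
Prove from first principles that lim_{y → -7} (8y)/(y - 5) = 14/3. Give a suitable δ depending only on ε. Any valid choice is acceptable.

Fix ε > 0. We want δ > 0 with 0 < |y + 7| < δ ⇒ |(8y)/(y - 5) − (14/3)| < ε.
Combining over a common denominator, (8y)/(y - 5) − (14/3) = [(8y)·(-12) − (-56)·(y - 5)] / [(-12)·(y - 5)] = -40(y + 7) / ((-12)(y - 5)).
So |(8y)/(y - 5) − (14/3)| = 40|y + 7| / (12·|y − 5|).
Require δ ≤ 6, so |y − 5| ≥ |-12| − |y + 7| > 12 − 6 = 6.
Hence |(8y)/(y - 5) − (14/3)| < 40|y + 7|/(12·6) = (5/9)|y + 7|, which is < ε once |y + 7| < (9/5)ε.
Take δ = min(6, (9/5)ε). Then 0 < |y + 7| < δ forces both bounds, so |(8y)/(y - 5) − (14/3)| < ε.

δ = min(6, (9/5)ε)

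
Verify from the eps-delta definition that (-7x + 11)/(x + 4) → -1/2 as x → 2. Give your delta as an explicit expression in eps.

Let eps > 0. We want delta > 0 with 0 < |x − 2| < delta ⇒ |(-7x + 11)/(x + 4) + 1/2| < eps.
Combining over a common denominator, (-7x + 11)/(x + 4) + 1/2 = [(-7x + 11)·6 − (-3)·(x + 4)] / [6·(x + 4)] = -39(x − 2) / (6(x + 4)).
So |(-7x + 11)/(x + 4) + 1/2| = 39|x − 2| / (6·|x + 4|).
Restrict delta ≤ 3. Then |x − 2| < 3 gives |x + 4| = |(x − 2) + 6| ≥ 6 − 3 = 3.
Hence |(-7x + 11)/(x + 4) + 1/2| < 39|x − 2|/(6·3) = (13/6)|x − 2|, which is < eps once |x − 2| < (6/13)eps.
Take delta = min(3, (6/13)eps). Then 0 < |x − 2| < delta forces both bounds, so |(-7x + 11)/(x + 4) + 1/2| < eps.

delta = min(3, (6/13)eps)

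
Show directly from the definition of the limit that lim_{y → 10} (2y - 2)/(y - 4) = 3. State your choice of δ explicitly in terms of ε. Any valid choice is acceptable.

δ = min(3, 3ε)

Fix ε > 0. We want δ > 0 with 0 < |y − 10| < δ ⇒ |(2y - 2)/(y - 4) − 3| < ε.
Combining over a common denominator, (2y - 2)/(y - 4) − 3 = [(2y - 2)·6 − 18·(y - 4)] / [6·(y - 4)] = -6(y − 10) / (6(y - 4)).
So |(2y - 2)/(y - 4) − 3| = 6|y − 10| / (6·|y − 4|).
Restrict δ ≤ 3. Then |y − 10| < 3 gives |y − 4| = |(y − 10) + 6| ≥ 6 − 3 = 3.
Hence |(2y - 2)/(y - 4) − 3| < 6|y − 10|/(6·3) = (1/3)|y − 10|, which is < ε once |y − 10| < 3ε.
Take δ = min(3, 3ε). Then 0 < |y − 10| < δ forces both bounds, so |(2y - 2)/(y - 4) − 3| < ε.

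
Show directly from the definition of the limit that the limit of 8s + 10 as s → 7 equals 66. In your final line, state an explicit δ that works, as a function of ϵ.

Suppose ϵ > 0. We need δ > 0 so that 0 < |s − 7| < δ implies |(8s + 10) − 66| < ϵ.
Since (8s + 10) − 66 = 8(s − 7), we have |(8s + 10) − 66| = 8|s − 7|.
So 8|s − 7| < ϵ exactly when |s − 7| < ϵ/8.
Choosing δ = ϵ/8 gives |(8s + 10) − 66| = 8|s − 7| < ϵ whenever |s − 7| < δ.

δ = ϵ/8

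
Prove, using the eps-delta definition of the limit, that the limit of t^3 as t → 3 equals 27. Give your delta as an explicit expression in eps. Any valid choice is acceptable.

delta = min(2, eps/49)

Let eps > 0. We seek delta > 0 with 0 < |t − 3| < delta ⇒ |t^3 − 27| < eps.
Factor: t^3 − 27 = (t − 3)(t^2 + 3t + 9), so |t^3 − 27| = |t − 3|·|t^2 + 3t + 9|.
Impose delta ≤ 2 so that |t| < 5; then |t^2 + 3t + 9| ≤ 49.
Hence |t^3 − 27| ≤ 49|t − 3|, which is < eps once |t − 3| < eps/49.
Take delta = min(2, eps/49). If 0 < |t − 3| < delta then both bounds hold and |t^3 − 27| ≤ 49|t − 3| < 49·(eps/49) = eps.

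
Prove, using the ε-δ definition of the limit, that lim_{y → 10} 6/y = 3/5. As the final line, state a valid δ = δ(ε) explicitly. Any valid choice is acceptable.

Let ε > 0. We seek δ > 0 such that 0 < |y − 10| < δ implies |6/y − (3/5)| < ε.
|6/y − (3/5)| = 6·|10 − y|/(10·|y|) = 6|y − 10|/(10|y|).
Require δ ≤ 5 so that |y| > 10 − 5 = 5, hence 10|y| > 50.
Then |6/y − (3/5)| < 6|y − 10|/50, which is < ε when |y − 10| < (25/3)ε.
Take δ = min(5, (25/3)ε). Then 0 < |y − 10| < δ gives both |y − 10| < 5 and |y − 10| < (25/3)ε, so |6/y − (3/5)| < ε.

δ = min(5, (25/3)ε)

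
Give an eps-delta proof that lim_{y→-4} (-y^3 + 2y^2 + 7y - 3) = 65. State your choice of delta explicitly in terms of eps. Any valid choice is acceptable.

Fix eps > 0. We want delta > 0 such that 0 < |y + 4| < delta implies |(-y^3 + 2y^2 + 7y - 3) − 65| < eps.
(-y^3 + 2y^2 + 7y - 3) − 65 = -y^3 + 2y^2 + 7y - 68 = (y + 4)(-y^2 + 6y - 17).
So |(-y^3 + 2y^2 + 7y - 3) − 65| = |y + 4|·|-y^2 + 6y - 17|.
Require delta ≤ 1. Then |y + 4| < 1 gives |y| < 5, and by the triangle inequality |-y^2 + 6y - 17| ≤ 5^2 + 6·5 + 17 = 72.
Hence |(-y^3 + 2y^2 + 7y - 3) − 65| ≤ 72|y + 4| < eps provided |y + 4| < eps/72.
Take delta = min(1, eps/72). Then 0 < |y + 4| < delta gives both |y + 4| < 1 and |y + 4| < eps/72, so |(-y^3 + 2y^2 + 7y - 3) − 65| < eps.

delta = min(1, eps/72)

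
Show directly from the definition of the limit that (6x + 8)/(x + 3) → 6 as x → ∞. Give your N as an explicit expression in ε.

N = 10/ε

Let ε > 0. We seek N > 0 such that x > N implies |(6x + 8)/(x + 3) − 6| < ε.
(6x + 8)/(x + 3) − 6 = ((6x + 8) − 6(x + 3)) / ((x + 3)) = -10/((x + 3)).
For x > 0 we have x + 3 > x, so |(6x + 8)/(x + 3) − 6| = 10/((x + 3)) < 10/(x) = 10/x.
Thus |(6x + 8)/(x + 3) − 6| < ε whenever x > 10/ε.
Take N = 10/ε. If x > N then |(6x + 8)/(x + 3) − 6| < 10/x < ε.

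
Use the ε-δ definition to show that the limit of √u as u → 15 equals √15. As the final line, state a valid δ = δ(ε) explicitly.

δ = min(15, √15·ε)

Suppose ε > 0. We want δ > 0 such that 0 < |u − 15| < δ implies |√u − √15| < ε.
Rationalise: √u − √15 = (u − 15)/(√u + √15), so |√u − √15| = |u − 15|/(√u + √15).
Restrict δ ≤ 15 so that |u − 15| < 15 forces u > 0, and then √u + √15 > √15.
Hence |√u − √15| < |u − 15|/√15, which is < ε once |u − 15| < √15·ε.
Take δ = min(15, √15·ε). If 0 < |u − 15| < δ then u > 0 and |√u − √15| < |u − 15|/√15 < ε.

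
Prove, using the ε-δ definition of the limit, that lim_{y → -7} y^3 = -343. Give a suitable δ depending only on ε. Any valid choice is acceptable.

δ = min(2, ε/193)

Let ε > 0. We seek δ > 0 with 0 < |y + 7| < δ ⇒ |y^3 + 343| < ε.
Factor: y^3 + 343 = (y + 7)(y^2 - 7y + 49), so |y^3 + 343| = |y + 7|·|y^2 - 7y + 49|.
Restrict δ ≤ 2. Then |y + 7| < 2 gives |y| < 9, so by the triangle inequality |y^2 - 7y + 49| ≤ 9^2 + 7·9 + 49 = 193.
Hence |y^3 + 343| ≤ 193|y + 7|, which is < ε once |y + 7| < ε/193.
Take δ = min(2, ε/193). If 0 < |y + 7| < δ then both bounds hold and |y^3 + 343| ≤ 193|y + 7| < 193·(ε/193) = ε.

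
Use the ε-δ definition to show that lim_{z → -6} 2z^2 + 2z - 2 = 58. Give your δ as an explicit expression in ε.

Let ε > 0 be given. We want δ > 0 such that 0 < |z + 6| < δ implies |(2z^2 + 2z - 2) − 58| < ε.
(2z^2 + 2z - 2) − 58 = 2z^2 + 2z - 60 = (z + 6)(2z - 10).
So |(2z^2 + 2z - 2) − 58| = |z + 6|·|2z - 10|.
Require δ ≤ 1. Then |z + 6| < 1 gives |z| < 7, and by the triangle inequality |2z - 10| ≤ 2·7 + 10 = 24.
Hence |(2z^2 + 2z - 2) − 58| ≤ 24|z + 6| < ε provided |z + 6| < ε/24.
Take δ = min(1, ε/24). Then 0 < |z + 6| < δ gives both |z + 6| < 1 and |z + 6| < ε/24, so |(2z^2 + 2z - 2) − 58| < ε.

δ = min(1, ε/24)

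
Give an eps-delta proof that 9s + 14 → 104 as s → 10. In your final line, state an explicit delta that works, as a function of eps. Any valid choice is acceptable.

delta = eps/9

Fix eps > 0. We need delta > 0 so that 0 < |s − 10| < delta implies |(9s + 14) − 104| < eps.
Since (9s + 14) − 104 = 9(s − 10), we have |(9s + 14) − 104| = 9|s − 10|.
Thus it suffices that |s − 10| < eps/9.
Take delta = eps/9. If 0 < |s − 10| < delta then |(9s + 14) − 104| = 9|s − 10| < 9·(eps/9) = eps.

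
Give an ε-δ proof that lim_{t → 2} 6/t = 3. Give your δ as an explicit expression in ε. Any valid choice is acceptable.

Fix ε > 0. We seek δ > 0 such that 0 < |t − 2| < δ implies |6/t − 3| < ε.
|6/t − 3| = 6·|2 − t|/(2·|t|) = 6|t − 2|/(2|t|).
Restrict δ ≤ 1. Then |t − 2| < 1 gives |t| > 1, so 2|t| > 2.
Then |6/t − 3| < 6|t − 2|/2, which is < ε when |t − 2| < (1/3)ε.
Take δ = min(1, (1/3)ε). Then 0 < |t − 2| < δ gives both |t − 2| < 1 and |t − 2| < (1/3)ε, so |6/t − 3| < ε.

δ = min(1, (1/3)ε)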